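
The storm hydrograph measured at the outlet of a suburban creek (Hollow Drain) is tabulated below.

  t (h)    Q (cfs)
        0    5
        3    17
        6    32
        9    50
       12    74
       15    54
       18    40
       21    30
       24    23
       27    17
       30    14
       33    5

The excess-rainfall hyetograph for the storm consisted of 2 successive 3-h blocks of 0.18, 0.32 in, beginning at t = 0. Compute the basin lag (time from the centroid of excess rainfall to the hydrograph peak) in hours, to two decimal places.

t_L ≈ 8.58 h

Centroid of excess rainfall: t_c = Σ P_i·t̄_i / ΣP_i = 3.4200 h (block centres at 1.5, 4.5 h).
Hydrograph peak occurs at t = 12 h, so basin lag t_L = 12 − 3.4200 = 8.58 h.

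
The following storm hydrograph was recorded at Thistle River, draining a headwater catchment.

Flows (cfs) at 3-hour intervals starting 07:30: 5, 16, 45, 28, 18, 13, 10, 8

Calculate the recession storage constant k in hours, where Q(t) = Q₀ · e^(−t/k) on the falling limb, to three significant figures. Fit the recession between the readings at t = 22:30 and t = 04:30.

k ≈ 12.4 h

On the falling limb, Q drops from 13 to 8 cfs between t = 22:30 and t = 04:30 (Δt = 6 h).
k = −Δt / ln(Q₂/Q₁) = −6 / ln(8/13) = 12.4 h.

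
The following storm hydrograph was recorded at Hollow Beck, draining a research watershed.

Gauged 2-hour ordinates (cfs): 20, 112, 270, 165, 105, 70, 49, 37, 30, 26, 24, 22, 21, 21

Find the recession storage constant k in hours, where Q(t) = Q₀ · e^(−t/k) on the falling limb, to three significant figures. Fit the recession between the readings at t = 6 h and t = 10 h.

k ≈ 4.66 h

On the falling limb, Q drops from 165 to 70 cfs between t = 6 h and t = 10 h (Δt = 4 h).
k = −Δt / ln(Q₂/Q₁) = −4 / ln(70/165) = 4.66 h.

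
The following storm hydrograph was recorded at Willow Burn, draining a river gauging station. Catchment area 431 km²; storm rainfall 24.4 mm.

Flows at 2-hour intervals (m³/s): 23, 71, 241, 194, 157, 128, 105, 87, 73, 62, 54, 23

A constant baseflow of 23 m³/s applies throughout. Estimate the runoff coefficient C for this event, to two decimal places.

ΣQ_DR = 942.0 m³/s; V = ΣQ_DR·Δt = 6.782 × 10^6 m³.
Runoff depth d = V / A = 15.74 mm.
C = d / P = 15.74 / 24.4 = 0.64.

C ≈ 0.64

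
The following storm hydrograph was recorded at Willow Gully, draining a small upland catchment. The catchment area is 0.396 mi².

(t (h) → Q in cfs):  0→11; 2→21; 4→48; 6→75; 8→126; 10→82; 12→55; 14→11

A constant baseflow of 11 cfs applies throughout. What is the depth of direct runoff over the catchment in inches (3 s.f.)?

Direct runoff: 0.0, 10.0, 37.0, 64.0, 115.0, 71.0, 44.0, 0.0 cfs; ΣQ_DR = 341.0 cfs.
V = ΣQ_DR · Δt = 341.0 × 7200 s = 2.455 × 10^6 ft³.
Over A = 0.396 mi², depth = V / A = 2.67 in.

d ≈ 2.67 in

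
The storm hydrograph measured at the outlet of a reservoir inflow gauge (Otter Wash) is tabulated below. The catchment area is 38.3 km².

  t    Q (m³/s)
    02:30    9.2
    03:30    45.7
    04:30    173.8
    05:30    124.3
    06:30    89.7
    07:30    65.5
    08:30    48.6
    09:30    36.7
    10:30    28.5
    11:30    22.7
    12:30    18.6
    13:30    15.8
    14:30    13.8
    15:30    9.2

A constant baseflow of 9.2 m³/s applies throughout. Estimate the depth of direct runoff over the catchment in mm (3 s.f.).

Direct runoff: 0.0, 36.5, 164.6, 115.1, 80.5, 56.3, 39.4, 27.5, 19.3, 13.5, 9.4, 6.6, 4.6, 0.0 m³/s; ΣQ_DR = 573.3 m³/s.
V = ΣQ_DR · Δt = 573.3 × 3600 s = 2.064 × 10^6 m³.
Over A = 38.3 km², depth = V / A = 53.9 mm.

d ≈ 53.9 mm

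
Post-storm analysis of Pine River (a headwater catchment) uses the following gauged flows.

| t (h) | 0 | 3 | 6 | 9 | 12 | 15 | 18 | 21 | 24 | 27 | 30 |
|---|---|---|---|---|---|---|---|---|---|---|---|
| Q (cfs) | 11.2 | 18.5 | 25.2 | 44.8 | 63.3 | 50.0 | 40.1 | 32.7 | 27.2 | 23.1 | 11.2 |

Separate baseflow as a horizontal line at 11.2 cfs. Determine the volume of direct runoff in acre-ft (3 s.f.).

V ≈ 55.6 acre-ft

Direct-runoff ordinates (Q − Q_b): 0.0, 7.3, 14.0, 33.6, 52.1, 38.8, 28.9, 21.5, 16.0, 11.9, 0.0 cfs.
ΣQ_DR = 224.1 cfs.
With Δt = 3 h = 10800 s, V = ΣQ_DR · Δt = 224.1 × 10800 = 2.42 × 10^6 ft³ = 55.6 acre-ft.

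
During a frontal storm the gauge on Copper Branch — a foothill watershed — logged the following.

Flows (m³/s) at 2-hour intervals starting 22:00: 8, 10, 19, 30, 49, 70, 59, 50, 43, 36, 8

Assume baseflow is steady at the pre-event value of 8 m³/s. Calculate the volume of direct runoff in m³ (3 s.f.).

Direct-runoff ordinates (Q − Q_b): 0.0, 2.0, 11.0, 22.0, 41.0, 62.0, 51.0, 42.0, 35.0, 28.0, 0.0 m³/s.
ΣQ_DR = 294.0 m³/s.
With Δt = 2 h = 7200 s, V = ΣQ_DR · Δt = 294.0 × 7200 = 2.12 × 10^6 m³.

V ≈ 2.12 × 10^6 m³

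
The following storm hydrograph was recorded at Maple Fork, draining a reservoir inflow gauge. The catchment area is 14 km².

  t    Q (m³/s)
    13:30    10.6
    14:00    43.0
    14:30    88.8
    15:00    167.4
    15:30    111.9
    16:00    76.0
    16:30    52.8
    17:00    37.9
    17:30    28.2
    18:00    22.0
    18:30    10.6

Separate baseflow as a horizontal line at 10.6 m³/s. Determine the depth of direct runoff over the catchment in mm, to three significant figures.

d ≈ 68.5 mm

Direct runoff: 0.0, 32.4, 78.2, 156.8, 101.3, 65.4, 42.2, 27.3, 17.6, 11.4, 0.0 m³/s; ΣQ_DR = 532.6 m³/s.
V = ΣQ_DR · Δt = 532.6 × 1800 s = 9.587 × 10^5 m³.
Over A = 14 km², depth = V / A = 68.5 mm.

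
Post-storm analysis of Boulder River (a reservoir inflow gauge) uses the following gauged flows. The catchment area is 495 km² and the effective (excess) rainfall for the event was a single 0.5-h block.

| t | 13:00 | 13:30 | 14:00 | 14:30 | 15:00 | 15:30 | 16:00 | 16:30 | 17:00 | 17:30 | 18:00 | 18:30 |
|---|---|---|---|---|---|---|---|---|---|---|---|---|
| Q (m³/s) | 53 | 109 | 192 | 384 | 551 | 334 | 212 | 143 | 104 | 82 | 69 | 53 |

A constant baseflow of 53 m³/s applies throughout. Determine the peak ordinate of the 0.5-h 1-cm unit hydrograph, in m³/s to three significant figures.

U_p ≈ 830 m³/s

Direct runoff: 0.0, 56.0, 139.0, 331.0, 498.0, 281.0, 159.0, 90.0, 51.0, 29.0, 16.0, 0.0 m³/s; ΣQ_DR = 1650 m³/s, peak = 498.0 m³/s.
Runoff depth d = ΣQ_DR·Δt / A = 1650 × 1800 / (495 km²) = 6.000 mm.
The 1-cm UH is the DRH scaled by (10 mm)/d, so U_p = 498.0 × 10/6.000 = 830 m³/s.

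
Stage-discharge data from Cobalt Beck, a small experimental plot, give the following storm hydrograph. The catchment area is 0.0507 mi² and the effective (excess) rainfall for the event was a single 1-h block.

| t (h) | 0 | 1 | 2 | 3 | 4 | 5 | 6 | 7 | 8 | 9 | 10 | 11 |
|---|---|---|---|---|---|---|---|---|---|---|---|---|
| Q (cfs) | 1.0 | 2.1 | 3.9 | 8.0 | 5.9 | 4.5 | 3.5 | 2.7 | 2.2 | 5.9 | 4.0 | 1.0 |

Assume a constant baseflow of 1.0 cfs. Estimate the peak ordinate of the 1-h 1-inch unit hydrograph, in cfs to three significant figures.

U_p ≈ 7.00 cfs

Direct runoff: 0.0, 1.1, 2.9, 7.0, 4.9, 3.5, 2.5, 1.7, 1.2, 4.9, 3.0, 0.0 cfs; ΣQ_DR = 32.70 cfs, peak = 7.0 cfs.
Runoff depth d = ΣQ_DR·Δt / A = 32.70 × 3600 / (0.0507 mi²) = 0.9994 in.
The 1-inch UH is the DRH scaled by (1 in)/d, so U_p = 7.0 × 1/0.9994 = 7.00 cfs.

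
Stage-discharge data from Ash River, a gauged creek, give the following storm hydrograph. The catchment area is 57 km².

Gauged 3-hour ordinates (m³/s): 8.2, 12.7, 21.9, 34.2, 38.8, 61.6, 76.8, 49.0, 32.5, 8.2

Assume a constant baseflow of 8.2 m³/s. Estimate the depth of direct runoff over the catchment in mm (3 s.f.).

Direct runoff: 0.0, 4.5, 13.7, 26.0, 30.6, 53.4, 68.6, 40.8, 24.3, 0.0 m³/s; ΣQ_DR = 261.9 m³/s.
V = ΣQ_DR · Δt = 261.9 × 10800 s = 2.829 × 10^6 m³.
Over A = 57 km², depth = V / A = 49.6 mm.

d ≈ 49.6 mm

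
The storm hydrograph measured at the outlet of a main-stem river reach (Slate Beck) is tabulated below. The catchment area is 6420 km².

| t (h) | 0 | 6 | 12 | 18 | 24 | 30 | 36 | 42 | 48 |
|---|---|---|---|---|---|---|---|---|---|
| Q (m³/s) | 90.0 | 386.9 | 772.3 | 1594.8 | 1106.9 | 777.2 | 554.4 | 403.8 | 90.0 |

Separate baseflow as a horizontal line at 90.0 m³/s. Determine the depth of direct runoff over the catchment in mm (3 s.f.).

Direct runoff: 0.0, 296.9, 682.3, 1504.8, 1016.9, 687.2, 464.4, 313.8, 0.0 m³/s; ΣQ_DR = 4966 m³/s.
V = ΣQ_DR · Δt = 4966 × 21600 s = 1.073 × 10^8 m³.
Over A = 6420 km², depth = V / A = 16.7 mm.

d ≈ 16.7 mm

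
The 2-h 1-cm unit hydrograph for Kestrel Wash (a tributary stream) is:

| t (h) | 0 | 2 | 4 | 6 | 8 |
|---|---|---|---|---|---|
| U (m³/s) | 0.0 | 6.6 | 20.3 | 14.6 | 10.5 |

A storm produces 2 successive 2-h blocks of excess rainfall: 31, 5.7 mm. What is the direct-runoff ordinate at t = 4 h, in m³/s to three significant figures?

Q ≈ 66.7 m³/s

By discrete convolution, Q_j = Σ (P_i / 10 mm) · U_{j−i}.
At t = 4 h (j=2): Q = (31/10)·20.3 + (5.7/10)·6.6 = 66.7 m³/s.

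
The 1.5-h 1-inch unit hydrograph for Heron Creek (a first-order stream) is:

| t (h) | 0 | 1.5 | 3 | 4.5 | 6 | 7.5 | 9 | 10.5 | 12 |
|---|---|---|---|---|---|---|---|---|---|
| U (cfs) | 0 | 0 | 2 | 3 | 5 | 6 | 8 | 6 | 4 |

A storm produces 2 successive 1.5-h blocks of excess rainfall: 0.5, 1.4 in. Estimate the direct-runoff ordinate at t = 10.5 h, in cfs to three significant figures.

Q ≈ 14.2 cfs

By discrete convolution, Q_j = Σ (P_i / 1 in) · U_{j−i}.
At t = 10.5 h (j=7): Q = (0.5/1)·6 + (1.4/1)·8 = 14.2 cfs.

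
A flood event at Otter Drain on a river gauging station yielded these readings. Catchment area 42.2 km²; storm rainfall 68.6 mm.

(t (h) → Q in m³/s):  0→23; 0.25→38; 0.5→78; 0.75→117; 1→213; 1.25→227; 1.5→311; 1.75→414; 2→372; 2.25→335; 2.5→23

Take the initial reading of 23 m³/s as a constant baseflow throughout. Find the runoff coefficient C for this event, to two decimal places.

ΣQ_DR = 1898 m³/s; V = ΣQ_DR·Δt = 1.708 × 10^6 m³.
Runoff depth d = V / A = 40.48 mm.
C = d / P = 40.48 / 68.6 = 0.59.

C ≈ 0.59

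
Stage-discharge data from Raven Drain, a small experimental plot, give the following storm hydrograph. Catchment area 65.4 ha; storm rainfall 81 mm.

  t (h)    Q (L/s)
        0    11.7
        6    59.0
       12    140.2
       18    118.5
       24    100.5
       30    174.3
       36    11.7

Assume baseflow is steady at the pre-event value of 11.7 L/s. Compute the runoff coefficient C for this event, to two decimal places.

C ≈ 0.22

ΣQ_DR = 534.0 L/s; V = ΣQ_DR·Δt = 1.153 × 10^7 L.
Runoff depth d = V / A = 17.64 mm.
C = d / P = 17.64 / 81 = 0.22.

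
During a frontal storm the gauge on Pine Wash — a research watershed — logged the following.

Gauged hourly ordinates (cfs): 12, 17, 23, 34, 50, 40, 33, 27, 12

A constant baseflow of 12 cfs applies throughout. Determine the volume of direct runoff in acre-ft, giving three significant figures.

Direct-runoff ordinates (Q − Q_b): 0.0, 5.0, 11.0, 22.0, 38.0, 28.0, 21.0, 15.0, 0.0 cfs.
ΣQ_DR = 140.0 cfs.
With Δt = 1 h = 3600 s, V = ΣQ_DR · Δt = 140.0 × 3600 = 5.04 × 10^5 ft³ = 11.6 acre-ft.

V ≈ 11.6 acre-ft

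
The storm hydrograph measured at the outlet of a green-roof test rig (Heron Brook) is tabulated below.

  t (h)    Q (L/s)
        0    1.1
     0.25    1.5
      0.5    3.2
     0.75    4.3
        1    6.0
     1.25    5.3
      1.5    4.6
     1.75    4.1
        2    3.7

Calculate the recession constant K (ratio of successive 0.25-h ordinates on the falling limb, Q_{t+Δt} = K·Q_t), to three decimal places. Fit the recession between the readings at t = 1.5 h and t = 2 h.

Using the recession-limb readings at t = 1.5 h and t = 2 h: Q falls from 4.6 to 3.7 L/s over 2 intervals.
K = (Q₂/Q₁)^(1/2) = (3.7/4.6)^(1/2) = 0.897.

K ≈ 0.897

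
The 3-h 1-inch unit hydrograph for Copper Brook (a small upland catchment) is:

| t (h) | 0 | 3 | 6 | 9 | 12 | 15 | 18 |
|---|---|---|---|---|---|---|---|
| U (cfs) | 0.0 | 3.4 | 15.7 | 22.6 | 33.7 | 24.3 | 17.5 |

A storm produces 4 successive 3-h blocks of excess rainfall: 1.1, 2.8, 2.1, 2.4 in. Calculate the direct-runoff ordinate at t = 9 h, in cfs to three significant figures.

By discrete convolution, Q_j = Σ (P_i / 1 in) · U_{j−i}.
At t = 9 h (j=3): Q = (1.1/1)·22.6 + (2.8/1)·15.7 + (2.1/1)·3.4 + (2.4/1)·0.0 = 76.0 cfs.

Q ≈ 76.0 cfs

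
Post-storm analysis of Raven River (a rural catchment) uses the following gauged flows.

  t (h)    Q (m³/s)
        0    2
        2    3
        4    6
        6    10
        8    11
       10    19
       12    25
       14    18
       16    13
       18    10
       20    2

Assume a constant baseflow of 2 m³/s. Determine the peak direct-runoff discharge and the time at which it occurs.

Q_p = 23.0 m³/s at t = 12 h

Subtracting baseflow gives direct-runoff ordinates: 0.0, 1.0, 4.0, 8.0, 9.0, 17.0, 23.0, 16.0, 11.0, 8.0, 0.0 m³/s.
The maximum is 23.0 m³/s, occurring at the reading for t = 12 h.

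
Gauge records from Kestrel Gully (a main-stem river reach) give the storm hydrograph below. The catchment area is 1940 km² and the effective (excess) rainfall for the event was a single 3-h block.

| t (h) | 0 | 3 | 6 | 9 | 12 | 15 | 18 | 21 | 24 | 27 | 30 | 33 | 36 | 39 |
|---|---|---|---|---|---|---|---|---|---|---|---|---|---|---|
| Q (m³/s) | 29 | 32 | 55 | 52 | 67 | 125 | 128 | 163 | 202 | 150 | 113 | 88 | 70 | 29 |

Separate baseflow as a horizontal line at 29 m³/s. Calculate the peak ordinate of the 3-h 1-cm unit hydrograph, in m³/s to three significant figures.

Direct runoff: 0.0, 3.0, 26.0, 23.0, 38.0, 96.0, 99.0, 134.0, 173.0, 121.0, 84.0, 59.0, 41.0, 0.0 m³/s; ΣQ_DR = 897.0 m³/s, peak = 173.0 m³/s.
Runoff depth d = ΣQ_DR·Δt / A = 897.0 × 10800 / (1940 km²) = 4.994 mm.
The 1-cm UH is the DRH scaled by (10 mm)/d, so U_p = 173.0 × 10/4.994 = 346 m³/s.

U_p ≈ 346 m³/s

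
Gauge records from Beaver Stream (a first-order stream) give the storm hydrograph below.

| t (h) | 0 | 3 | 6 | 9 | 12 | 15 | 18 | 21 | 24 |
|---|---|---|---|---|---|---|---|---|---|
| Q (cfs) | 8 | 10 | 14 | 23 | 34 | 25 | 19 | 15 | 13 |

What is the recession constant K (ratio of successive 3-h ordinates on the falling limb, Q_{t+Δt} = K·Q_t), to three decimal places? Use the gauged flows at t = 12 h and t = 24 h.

K ≈ 0.786

Using the recession-limb readings at t = 12 h and t = 24 h: Q falls from 34 to 13 cfs over 4 intervals.
K = (Q₂/Q₁)^(1/4) = (13/34)^(1/4) = 0.786.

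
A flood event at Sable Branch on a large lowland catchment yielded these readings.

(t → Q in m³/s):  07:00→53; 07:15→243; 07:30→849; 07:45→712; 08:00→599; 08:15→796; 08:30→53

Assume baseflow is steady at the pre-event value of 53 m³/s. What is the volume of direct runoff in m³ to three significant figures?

V ≈ 2.64 × 10^6 m³

Direct-runoff ordinates (Q − Q_b): 0.0, 190.0, 796.0, 659.0, 546.0, 743.0, 0.0 m³/s.
ΣQ_DR = 2934 m³/s.
With Δt = 0.25 h = 900 s, V = ΣQ_DR · Δt = 2934 × 900 = 2.64 × 10^6 m³.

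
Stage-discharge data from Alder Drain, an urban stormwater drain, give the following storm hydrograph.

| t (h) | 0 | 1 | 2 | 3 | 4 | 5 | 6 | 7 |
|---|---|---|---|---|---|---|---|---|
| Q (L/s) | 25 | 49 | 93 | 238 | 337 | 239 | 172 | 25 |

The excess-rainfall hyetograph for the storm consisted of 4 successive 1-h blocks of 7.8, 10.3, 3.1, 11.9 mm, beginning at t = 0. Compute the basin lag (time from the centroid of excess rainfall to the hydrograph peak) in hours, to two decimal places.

Centroid of excess rainfall: t_c = Σ P_i·t̄_i / ΣP_i = 2.0770 h (block centres at 0.5, 1.5, 2.5, 3.5 h).
Hydrograph peak occurs at t = 4 h, so basin lag t_L = 4 − 2.0770 = 1.92 h.

t_L ≈ 1.92 h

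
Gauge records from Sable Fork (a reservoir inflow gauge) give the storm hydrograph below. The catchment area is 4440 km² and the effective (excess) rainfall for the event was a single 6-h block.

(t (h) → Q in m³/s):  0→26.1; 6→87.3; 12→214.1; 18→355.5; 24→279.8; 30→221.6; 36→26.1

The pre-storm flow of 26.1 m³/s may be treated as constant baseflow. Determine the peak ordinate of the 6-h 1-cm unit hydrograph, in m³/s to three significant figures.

U_p ≈ 659 m³/s

Direct runoff: 0.0, 61.2, 188.0, 329.4, 253.7, 195.5, 0.0 m³/s; ΣQ_DR = 1028 m³/s, peak = 329.4 m³/s.
Runoff depth d = ΣQ_DR·Δt / A = 1028 × 21600 / (4440 km²) = 5.000 mm.
The 1-cm UH is the DRH scaled by (10 mm)/d, so U_p = 329.4 × 10/5.000 = 659 m³/s.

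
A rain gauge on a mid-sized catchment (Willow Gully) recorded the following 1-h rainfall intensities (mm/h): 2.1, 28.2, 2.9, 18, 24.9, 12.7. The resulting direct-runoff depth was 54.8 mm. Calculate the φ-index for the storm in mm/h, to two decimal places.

Only the 4 blocks with intensity above φ contribute runoff: 28.2, 18, 24.9, 12.7 mm/h.
Σ(I−φ)·Δt = d  ⇒  (28.2+18+24.9+12.7 − 4φ)·1 = 54.8
φ = (83.80 − 54.8/1) / 4 = 7.25 mm/h.

φ ≈ 7.25 mm/h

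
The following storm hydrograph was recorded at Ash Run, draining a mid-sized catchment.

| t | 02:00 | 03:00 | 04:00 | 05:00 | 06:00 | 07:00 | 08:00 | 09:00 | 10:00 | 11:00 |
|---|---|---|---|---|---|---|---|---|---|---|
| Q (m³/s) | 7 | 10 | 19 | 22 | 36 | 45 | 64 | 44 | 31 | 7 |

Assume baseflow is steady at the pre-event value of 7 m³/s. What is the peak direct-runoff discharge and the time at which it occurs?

Subtracting baseflow gives direct-runoff ordinates: 0.0, 3.0, 12.0, 15.0, 29.0, 38.0, 57.0, 37.0, 24.0, 0.0 m³/s.
The maximum is 57.0 m³/s, occurring at the reading for t = 08:00.

Q_p = 57.0 m³/s at t = 08:00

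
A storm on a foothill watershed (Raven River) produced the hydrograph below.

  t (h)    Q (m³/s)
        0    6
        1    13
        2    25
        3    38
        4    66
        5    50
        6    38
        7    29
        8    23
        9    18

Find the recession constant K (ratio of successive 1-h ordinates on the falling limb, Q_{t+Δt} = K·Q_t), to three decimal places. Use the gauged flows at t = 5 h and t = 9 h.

Using the recession-limb readings at t = 5 h and t = 9 h: Q falls from 50 to 18 m³/s over 4 intervals.
K = (Q₂/Q₁)^(1/4) = (18/50)^(1/4) = 0.775.

K ≈ 0.775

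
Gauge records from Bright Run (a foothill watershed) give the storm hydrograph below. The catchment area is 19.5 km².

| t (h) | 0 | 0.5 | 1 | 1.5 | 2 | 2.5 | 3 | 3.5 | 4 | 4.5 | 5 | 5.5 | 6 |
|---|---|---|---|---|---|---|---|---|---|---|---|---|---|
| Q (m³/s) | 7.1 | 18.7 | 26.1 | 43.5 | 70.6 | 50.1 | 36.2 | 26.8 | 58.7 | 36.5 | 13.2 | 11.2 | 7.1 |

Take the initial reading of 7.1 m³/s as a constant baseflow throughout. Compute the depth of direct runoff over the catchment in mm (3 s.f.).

Direct runoff: 0.0, 11.6, 19.0, 36.4, 63.5, 43.0, 29.1, 19.7, 51.6, 29.4, 6.1, 4.1, 0.0 m³/s; ΣQ_DR = 313.5 m³/s.
V = ΣQ_DR · Δt = 313.5 × 1800 s = 5.643 × 10^5 m³.
Over A = 19.5 km², depth = V / A = 28.9 mm.

d ≈ 28.9 mm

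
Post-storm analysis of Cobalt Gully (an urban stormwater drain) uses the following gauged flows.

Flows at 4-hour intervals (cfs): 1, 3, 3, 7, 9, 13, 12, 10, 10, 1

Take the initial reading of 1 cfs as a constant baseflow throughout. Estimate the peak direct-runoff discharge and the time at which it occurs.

Subtracting baseflow gives direct-runoff ordinates: 0.0, 2.0, 2.0, 6.0, 8.0, 12.0, 11.0, 9.0, 9.0, 0.0 cfs.
The maximum is 12.0 cfs, occurring at the reading for t = 20 h.

Q_p = 12.0 cfs at t = 20 h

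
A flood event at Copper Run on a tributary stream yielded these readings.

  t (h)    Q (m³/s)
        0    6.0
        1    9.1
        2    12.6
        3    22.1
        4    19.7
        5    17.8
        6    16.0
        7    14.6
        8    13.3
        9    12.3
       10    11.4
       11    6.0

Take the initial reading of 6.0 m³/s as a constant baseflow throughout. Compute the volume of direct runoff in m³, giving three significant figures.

Direct-runoff ordinates (Q − Q_b): 0.0, 3.1, 6.6, 16.1, 13.7, 11.8, 10.0, 8.6, 7.3, 6.3, 5.4, 0.0 m³/s.
ΣQ_DR = 88.90 m³/s.
With Δt = 1 h = 3600 s, V = ΣQ_DR · Δt = 88.90 × 3600 = 3.20 × 10^5 m³.

V ≈ 3.20 × 10^5 m³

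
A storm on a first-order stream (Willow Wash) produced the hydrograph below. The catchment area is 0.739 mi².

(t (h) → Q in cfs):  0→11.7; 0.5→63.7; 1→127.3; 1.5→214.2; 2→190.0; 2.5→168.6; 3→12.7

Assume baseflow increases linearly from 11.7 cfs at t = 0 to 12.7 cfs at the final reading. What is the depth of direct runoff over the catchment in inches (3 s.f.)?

d ≈ 0.737 in

Direct runoff: 0.00, 51.83, 115.27, 202.00, 177.63, 156.07, 0.00 cfs; ΣQ_DR = 702.8 cfs.
V = ΣQ_DR · Δt = 702.8 × 1800 s = 1.265 × 10^6 ft³.
Over A = 0.739 mi², depth = V / A = 0.737 in.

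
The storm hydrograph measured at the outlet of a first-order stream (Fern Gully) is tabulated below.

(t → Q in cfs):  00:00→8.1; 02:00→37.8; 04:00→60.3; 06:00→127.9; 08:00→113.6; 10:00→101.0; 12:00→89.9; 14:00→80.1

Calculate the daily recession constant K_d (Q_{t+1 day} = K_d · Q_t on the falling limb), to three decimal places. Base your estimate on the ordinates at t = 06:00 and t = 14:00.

K_d ≈ 0.246

Between t = 06:00 and t = 14:00 the flow falls from 127.9 to 80.1 cfs over 4×2 h = 8 h.
Per-interval ratio K = (80.1/127.9)^(1/4) = 0.8896; K_d = K^(24/2) = 0.246.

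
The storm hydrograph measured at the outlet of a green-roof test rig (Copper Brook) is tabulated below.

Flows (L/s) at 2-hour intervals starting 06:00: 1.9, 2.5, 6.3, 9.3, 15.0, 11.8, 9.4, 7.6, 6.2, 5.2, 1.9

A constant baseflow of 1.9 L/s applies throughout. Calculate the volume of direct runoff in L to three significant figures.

V ≈ 4.05 × 10^5 L

Direct-runoff ordinates (Q − Q_b): 0.0, 0.6, 4.4, 7.4, 13.1, 9.9, 7.5, 5.7, 4.3, 3.3, 0.0 L/s.
ΣQ_DR = 56.20 L/s.
With Δt = 2 h = 7200 s, V = ΣQ_DR · Δt = 56.20 × 7200 = 4.05 × 10^5 L.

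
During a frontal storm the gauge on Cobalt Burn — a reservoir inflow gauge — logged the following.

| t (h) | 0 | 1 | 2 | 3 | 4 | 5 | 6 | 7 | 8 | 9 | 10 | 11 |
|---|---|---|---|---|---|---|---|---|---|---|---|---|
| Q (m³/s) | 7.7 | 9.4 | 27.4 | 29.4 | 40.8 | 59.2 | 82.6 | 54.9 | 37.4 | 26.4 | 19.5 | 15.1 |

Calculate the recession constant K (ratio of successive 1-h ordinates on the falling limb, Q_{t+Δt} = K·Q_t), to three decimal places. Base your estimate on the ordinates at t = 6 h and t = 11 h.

Using the recession-limb readings at t = 6 h and t = 11 h: Q falls from 82.6 to 15.1 m³/s over 5 intervals.
K = (Q₂/Q₁)^(1/5) = (15.1/82.6)^(1/5) = 0.712.

K ≈ 0.712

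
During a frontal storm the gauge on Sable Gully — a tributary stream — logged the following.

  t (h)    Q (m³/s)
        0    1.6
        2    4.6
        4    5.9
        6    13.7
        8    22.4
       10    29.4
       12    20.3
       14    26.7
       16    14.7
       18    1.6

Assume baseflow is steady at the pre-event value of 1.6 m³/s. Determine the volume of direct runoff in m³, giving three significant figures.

V ≈ 8.99 × 10^5 m³

Direct-runoff ordinates (Q − Q_b): 0.0, 3.0, 4.3, 12.1, 20.8, 27.8, 18.7, 25.1, 13.1, 0.0 m³/s.
ΣQ_DR = 124.9 m³/s.
With Δt = 2 h = 7200 s, V = ΣQ_DR · Δt = 124.9 × 7200 = 8.99 × 10^5 m³.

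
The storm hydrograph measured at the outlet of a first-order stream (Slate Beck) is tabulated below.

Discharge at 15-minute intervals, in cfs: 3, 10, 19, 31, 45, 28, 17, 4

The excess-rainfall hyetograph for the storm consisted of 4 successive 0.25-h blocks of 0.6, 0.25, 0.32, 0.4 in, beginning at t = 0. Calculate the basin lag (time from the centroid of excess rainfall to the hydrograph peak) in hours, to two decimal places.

t_L ≈ 0.54 h

Centroid of excess rainfall: t_c = Σ P_i·t̄_i / ΣP_i = 0.4578 h (block centres at 0.125, 0.375, 0.625, 0.875 h).
Hydrograph peak occurs at t = 1 h, so basin lag t_L = 1 − 0.4578 = 0.54 h.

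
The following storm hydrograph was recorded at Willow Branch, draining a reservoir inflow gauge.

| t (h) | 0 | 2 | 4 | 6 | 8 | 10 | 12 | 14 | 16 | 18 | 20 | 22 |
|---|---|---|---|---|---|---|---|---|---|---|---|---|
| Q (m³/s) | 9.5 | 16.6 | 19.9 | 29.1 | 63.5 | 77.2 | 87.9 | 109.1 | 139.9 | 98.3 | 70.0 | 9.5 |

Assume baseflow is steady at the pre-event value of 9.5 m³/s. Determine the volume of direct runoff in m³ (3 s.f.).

Direct-runoff ordinates (Q − Q_b): 0.0, 7.1, 10.4, 19.6, 54.0, 67.7, 78.4, 99.6, 130.4, 88.8, 60.5, 0.0 m³/s.
ΣQ_DR = 616.5 m³/s.
With Δt = 2 h = 7200 s, V = ΣQ_DR · Δt = 616.5 × 7200 = 4.44 × 10^6 m³.

V ≈ 4.44 × 10^6 m³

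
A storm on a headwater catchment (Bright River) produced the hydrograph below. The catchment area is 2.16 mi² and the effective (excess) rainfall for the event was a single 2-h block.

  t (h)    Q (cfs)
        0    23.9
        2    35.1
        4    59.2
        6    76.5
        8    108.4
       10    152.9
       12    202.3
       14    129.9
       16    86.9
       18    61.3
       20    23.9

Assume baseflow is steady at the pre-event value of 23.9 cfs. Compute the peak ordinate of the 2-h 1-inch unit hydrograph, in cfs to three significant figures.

U_p ≈ 178 cfs

Direct runoff: 0.0, 11.2, 35.3, 52.6, 84.5, 129.0, 178.4, 106.0, 63.0, 37.4, 0.0 cfs; ΣQ_DR = 697.4 cfs, peak = 178.4 cfs.
Runoff depth d = ΣQ_DR·Δt / A = 697.4 × 7200 / (2.16 mi²) = 1.001 in.
The 1-inch UH is the DRH scaled by (1 in)/d, so U_p = 178.4 × 1/1.001 = 178 cfs.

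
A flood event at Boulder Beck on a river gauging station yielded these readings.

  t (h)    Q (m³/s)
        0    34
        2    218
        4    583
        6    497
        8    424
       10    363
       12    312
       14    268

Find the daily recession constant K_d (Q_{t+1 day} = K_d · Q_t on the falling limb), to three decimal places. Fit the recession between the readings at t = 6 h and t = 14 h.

Between t = 6 h and t = 14 h the flow falls from 497 to 268 m³/s over 4×2 h = 8 h.
Per-interval ratio K = (268/497)^(1/4) = 0.8569; K_d = K^(24/2) = 0.157.

K_d ≈ 0.157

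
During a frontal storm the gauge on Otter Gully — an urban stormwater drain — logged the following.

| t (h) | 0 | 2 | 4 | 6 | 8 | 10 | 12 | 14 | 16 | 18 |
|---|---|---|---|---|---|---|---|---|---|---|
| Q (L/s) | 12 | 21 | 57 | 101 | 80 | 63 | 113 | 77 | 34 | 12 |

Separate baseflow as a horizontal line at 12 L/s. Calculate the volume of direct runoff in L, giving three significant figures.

V ≈ 3.24 × 10^6 L

Direct-runoff ordinates (Q − Q_b): 0.0, 9.0, 45.0, 89.0, 68.0, 51.0, 101.0, 65.0, 22.0, 0.0 L/s.
ΣQ_DR = 450.0 L/s.
With Δt = 2 h = 7200 s, V = ΣQ_DR · Δt = 450.0 × 7200 = 3.24 × 10^6 L.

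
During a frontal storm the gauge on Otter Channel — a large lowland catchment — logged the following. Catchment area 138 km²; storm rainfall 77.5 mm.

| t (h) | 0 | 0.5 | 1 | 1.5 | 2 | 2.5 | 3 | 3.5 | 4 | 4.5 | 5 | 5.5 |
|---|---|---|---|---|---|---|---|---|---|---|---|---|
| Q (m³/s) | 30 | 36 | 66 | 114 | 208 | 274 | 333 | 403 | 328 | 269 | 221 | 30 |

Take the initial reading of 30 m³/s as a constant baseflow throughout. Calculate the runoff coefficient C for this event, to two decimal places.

ΣQ_DR = 1952 m³/s; V = ΣQ_DR·Δt = 3.514 × 10^6 m³.
Runoff depth d = V / A = 25.46 mm.
C = d / P = 25.46 / 77.5 = 0.33.

C ≈ 0.33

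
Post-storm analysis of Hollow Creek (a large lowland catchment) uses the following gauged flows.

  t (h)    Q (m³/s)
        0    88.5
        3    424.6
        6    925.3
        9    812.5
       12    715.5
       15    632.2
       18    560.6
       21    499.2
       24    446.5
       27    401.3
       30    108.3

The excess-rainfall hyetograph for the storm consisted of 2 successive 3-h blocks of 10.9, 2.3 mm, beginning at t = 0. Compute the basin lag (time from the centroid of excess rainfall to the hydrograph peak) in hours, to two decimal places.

Centroid of excess rainfall: t_c = Σ P_i·t̄_i / ΣP_i = 2.0227 h (block centres at 1.5, 4.5 h).
Hydrograph peak occurs at t = 6 h, so basin lag t_L = 6 − 2.0227 = 3.98 h.

t_L ≈ 3.98 h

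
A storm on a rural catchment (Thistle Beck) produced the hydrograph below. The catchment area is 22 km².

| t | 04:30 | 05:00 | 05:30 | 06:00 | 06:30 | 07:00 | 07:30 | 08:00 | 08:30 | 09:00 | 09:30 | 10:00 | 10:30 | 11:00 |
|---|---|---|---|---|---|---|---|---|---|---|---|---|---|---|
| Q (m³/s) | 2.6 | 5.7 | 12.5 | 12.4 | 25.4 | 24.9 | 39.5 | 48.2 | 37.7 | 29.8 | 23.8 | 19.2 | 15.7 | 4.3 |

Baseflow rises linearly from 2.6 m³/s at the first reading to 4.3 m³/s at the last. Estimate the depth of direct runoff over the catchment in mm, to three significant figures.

Direct runoff: 0.00, 2.97, 9.64, 9.41, 22.28, 21.65, 36.12, 44.68, 34.05, 26.02, 19.89, 15.16, 11.53, 0.00 m³/s; ΣQ_DR = 253.4 m³/s.
V = ΣQ_DR · Δt = 253.4 × 1800 s = 4.561 × 10^5 m³.
Over A = 22 km², depth = V / A = 20.7 mm.

d ≈ 20.7 mm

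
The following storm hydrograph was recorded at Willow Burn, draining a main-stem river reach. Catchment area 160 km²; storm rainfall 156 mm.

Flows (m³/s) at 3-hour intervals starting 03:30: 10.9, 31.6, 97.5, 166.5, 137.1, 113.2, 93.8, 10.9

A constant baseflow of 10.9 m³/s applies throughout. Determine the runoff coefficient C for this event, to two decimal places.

C ≈ 0.25

ΣQ_DR = 574.3 m³/s; V = ΣQ_DR·Δt = 6.202 × 10^6 m³.
Runoff depth d = V / A = 38.77 mm.
C = d / P = 38.77 / 156 = 0.25.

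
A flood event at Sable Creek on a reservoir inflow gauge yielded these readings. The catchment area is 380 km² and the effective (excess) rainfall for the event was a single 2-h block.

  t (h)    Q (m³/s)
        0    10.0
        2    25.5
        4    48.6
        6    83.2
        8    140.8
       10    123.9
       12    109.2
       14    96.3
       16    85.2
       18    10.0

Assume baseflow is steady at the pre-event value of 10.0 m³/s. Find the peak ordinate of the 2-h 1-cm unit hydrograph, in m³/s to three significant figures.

Direct runoff: 0.0, 15.5, 38.6, 73.2, 130.8, 113.9, 99.2, 86.3, 75.2, 0.0 m³/s; ΣQ_DR = 632.7 m³/s, peak = 130.8 m³/s.
Runoff depth d = ΣQ_DR·Δt / A = 632.7 × 7200 / (380 km²) = 11.99 mm.
The 1-cm UH is the DRH scaled by (10 mm)/d, so U_p = 130.8 × 10/11.99 = 109 m³/s.

U_p ≈ 109 m³/s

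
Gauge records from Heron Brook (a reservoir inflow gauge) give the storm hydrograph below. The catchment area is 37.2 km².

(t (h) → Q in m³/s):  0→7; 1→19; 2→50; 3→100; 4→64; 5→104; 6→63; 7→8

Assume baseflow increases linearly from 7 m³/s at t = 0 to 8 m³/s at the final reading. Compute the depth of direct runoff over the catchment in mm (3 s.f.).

Direct runoff: 0.00, 11.86, 42.71, 92.57, 56.43, 96.29, 55.14, 0.00 m³/s; ΣQ_DR = 355.0 m³/s.
V = ΣQ_DR · Δt = 355.0 × 3600 s = 1.278 × 10^6 m³.
Over A = 37.2 km², depth = V / A = 34.4 mm.

d ≈ 34.4 mm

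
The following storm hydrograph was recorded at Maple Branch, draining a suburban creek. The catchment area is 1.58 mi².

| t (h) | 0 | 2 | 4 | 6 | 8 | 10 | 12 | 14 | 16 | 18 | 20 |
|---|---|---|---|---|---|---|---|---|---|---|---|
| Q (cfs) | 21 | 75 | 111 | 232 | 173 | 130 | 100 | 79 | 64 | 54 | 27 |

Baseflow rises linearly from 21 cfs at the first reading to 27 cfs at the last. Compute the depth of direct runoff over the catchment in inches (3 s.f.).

d ≈ 1.57 in

Direct runoff: 0.00, 53.40, 88.80, 209.20, 149.60, 106.00, 75.40, 53.80, 38.20, 27.60, 0.00 cfs; ΣQ_DR = 802.0 cfs.
V = ΣQ_DR · Δt = 802.0 × 7200 s = 5.774 × 10^6 ft³.
Over A = 1.58 mi², depth = V / A = 1.57 in.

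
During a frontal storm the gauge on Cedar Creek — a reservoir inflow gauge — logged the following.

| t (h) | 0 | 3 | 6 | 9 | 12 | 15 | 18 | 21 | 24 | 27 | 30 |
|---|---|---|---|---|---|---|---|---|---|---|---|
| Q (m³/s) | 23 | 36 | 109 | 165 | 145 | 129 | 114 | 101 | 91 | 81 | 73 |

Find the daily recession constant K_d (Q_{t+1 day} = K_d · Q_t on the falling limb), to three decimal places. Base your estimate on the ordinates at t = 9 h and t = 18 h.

K_d ≈ 0.373

Between t = 9 h and t = 18 h the flow falls from 165 to 114 m³/s over 3×3 h = 9 h.
Per-interval ratio K = (114/165)^(1/3) = 0.8840; K_d = K^(24/3) = 0.373.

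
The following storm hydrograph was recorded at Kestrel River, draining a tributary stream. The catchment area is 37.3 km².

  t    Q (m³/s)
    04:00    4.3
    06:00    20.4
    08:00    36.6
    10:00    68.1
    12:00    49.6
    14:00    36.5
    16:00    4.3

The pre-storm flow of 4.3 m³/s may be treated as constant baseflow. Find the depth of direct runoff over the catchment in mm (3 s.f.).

Direct runoff: 0.0, 16.1, 32.3, 63.8, 45.3, 32.2, 0.0 m³/s; ΣQ_DR = 189.7 m³/s.
V = ΣQ_DR · Δt = 189.7 × 7200 s = 1.366 × 10^6 m³.
Over A = 37.3 km², depth = V / A = 36.6 mm.

d ≈ 36.6 mm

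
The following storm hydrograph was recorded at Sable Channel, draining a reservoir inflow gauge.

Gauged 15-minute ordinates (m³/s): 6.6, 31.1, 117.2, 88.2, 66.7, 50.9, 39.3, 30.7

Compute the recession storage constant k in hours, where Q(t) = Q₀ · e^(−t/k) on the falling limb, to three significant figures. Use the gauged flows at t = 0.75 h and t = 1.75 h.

k ≈ 0.948 h

On the falling limb, Q drops from 88.2 to 30.7 m³/s between t = 0.75 h and t = 1.75 h (Δt = 1 h).
k = −Δt / ln(Q₂/Q₁) = −1 / ln(30.7/88.2) = 0.948 h.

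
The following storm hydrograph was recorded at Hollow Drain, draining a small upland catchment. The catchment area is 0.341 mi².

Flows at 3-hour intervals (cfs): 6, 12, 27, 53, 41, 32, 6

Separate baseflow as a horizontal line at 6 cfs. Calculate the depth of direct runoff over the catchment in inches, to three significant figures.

Direct runoff: 0.0, 6.0, 21.0, 47.0, 35.0, 26.0, 0.0 cfs; ΣQ_DR = 135.0 cfs.
V = ΣQ_DR · Δt = 135.0 × 10800 s = 1.458 × 10^6 ft³.
Over A = 0.341 mi², depth = V / A = 1.84 in.

d ≈ 1.84 in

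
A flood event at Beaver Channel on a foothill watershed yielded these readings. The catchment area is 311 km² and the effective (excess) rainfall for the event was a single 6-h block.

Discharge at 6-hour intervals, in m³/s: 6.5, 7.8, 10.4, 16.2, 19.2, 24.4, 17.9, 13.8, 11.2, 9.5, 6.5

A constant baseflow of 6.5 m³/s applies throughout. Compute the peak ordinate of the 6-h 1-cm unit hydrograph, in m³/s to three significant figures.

U_p ≈ 35.8 m³/s

Direct runoff: 0.0, 1.3, 3.9, 9.7, 12.7, 17.9, 11.4, 7.3, 4.7, 3.0, 0.0 m³/s; ΣQ_DR = 71.90 m³/s, peak = 17.9 m³/s.
Runoff depth d = ΣQ_DR·Δt / A = 71.90 × 21600 / (311 km²) = 4.994 mm.
The 1-cm UH is the DRH scaled by (10 mm)/d, so U_p = 17.9 × 10/4.994 = 35.8 m³/s.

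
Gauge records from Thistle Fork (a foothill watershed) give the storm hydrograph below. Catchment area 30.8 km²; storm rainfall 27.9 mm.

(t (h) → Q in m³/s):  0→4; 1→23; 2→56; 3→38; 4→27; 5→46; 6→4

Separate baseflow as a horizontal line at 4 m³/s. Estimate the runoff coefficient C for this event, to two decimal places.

ΣQ_DR = 170.0 m³/s; V = ΣQ_DR·Δt = 6.120 × 10^5 m³.
Runoff depth d = V / A = 19.87 mm.
C = d / P = 19.87 / 27.9 = 0.71.

C ≈ 0.71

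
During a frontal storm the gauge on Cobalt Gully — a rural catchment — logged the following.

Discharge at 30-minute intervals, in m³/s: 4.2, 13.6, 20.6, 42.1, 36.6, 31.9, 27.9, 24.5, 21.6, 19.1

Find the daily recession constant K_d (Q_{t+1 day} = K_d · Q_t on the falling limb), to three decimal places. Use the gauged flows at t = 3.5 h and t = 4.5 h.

Between t = 3.5 h and t = 4.5 h the flow falls from 24.5 to 19.1 m³/s over 2×0.5 h = 1 h.
Per-interval ratio K = (19.1/24.5)^(1/2) = 0.8829; K_d = K^(24/0.5) = 0.003.

K_d ≈ 0.003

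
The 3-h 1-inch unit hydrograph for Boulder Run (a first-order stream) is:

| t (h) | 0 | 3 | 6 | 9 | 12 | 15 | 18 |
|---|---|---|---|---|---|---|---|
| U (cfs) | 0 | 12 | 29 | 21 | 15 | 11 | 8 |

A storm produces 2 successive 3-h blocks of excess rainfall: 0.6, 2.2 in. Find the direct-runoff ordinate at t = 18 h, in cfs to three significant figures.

Q ≈ 29.0 cfs

By discrete convolution, Q_j = Σ (P_i / 1 in) · U_{j−i}.
At t = 18 h (j=6): Q = (0.6/1)·8 + (2.2/1)·11 = 29.0 cfs.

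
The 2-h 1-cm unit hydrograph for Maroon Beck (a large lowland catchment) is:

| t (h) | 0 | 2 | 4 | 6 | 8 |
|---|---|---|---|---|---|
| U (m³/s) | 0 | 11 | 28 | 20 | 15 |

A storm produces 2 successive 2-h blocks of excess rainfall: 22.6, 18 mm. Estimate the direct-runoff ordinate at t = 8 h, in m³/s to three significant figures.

By discrete convolution, Q_j = Σ (P_i / 10 mm) · U_{j−i}.
At t = 8 h (j=4): Q = (22.6/10)·15 + (18/10)·20 = 69.9 m³/s.

Q ≈ 69.9 m³/s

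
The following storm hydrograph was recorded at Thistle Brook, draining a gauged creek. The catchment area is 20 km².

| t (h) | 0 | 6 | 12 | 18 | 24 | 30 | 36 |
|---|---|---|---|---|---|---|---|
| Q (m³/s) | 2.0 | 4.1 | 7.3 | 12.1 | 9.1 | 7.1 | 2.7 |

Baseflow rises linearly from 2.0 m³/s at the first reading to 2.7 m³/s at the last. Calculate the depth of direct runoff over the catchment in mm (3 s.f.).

Direct runoff: 0.00, 1.98, 5.07, 9.75, 6.63, 4.52, 0.00 m³/s; ΣQ_DR = 27.95 m³/s.
V = ΣQ_DR · Δt = 27.95 × 21600 s = 6.037 × 10^5 m³.
Over A = 20 km², depth = V / A = 30.2 mm.

d ≈ 30.2 mm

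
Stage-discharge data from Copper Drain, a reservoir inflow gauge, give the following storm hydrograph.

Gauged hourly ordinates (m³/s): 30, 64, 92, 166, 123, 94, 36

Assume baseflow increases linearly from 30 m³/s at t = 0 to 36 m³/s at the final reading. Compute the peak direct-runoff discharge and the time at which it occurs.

Subtracting baseflow gives direct-runoff ordinates: 0.00, 33.00, 60.00, 133.00, 89.00, 59.00, 0.00 m³/s.
The maximum is 133.00 m³/s, occurring at the reading for t = 3 h.

Q_p = 133.00 m³/s at t = 3 h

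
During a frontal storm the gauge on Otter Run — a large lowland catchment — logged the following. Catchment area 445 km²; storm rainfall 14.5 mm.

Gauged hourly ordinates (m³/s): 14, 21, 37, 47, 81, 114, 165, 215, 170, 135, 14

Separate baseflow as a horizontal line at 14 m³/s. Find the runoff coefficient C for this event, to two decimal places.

ΣQ_DR = 859.0 m³/s; V = ΣQ_DR·Δt = 3.092 × 10^6 m³.
Runoff depth d = V / A = 6.949 mm.
C = d / P = 6.949 / 14.5 = 0.48.

C ≈ 0.48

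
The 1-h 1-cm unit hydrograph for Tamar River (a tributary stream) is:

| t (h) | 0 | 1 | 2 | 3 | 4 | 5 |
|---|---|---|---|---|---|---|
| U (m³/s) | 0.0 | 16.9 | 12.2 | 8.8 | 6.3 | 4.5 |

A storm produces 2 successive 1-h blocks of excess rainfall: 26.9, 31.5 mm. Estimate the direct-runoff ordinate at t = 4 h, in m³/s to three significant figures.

Q ≈ 44.7 m³/s

By discrete convolution, Q_j = Σ (P_i / 10 mm) · U_{j−i}.
At t = 4 h (j=4): Q = (26.9/10)·6.3 + (31.5/10)·8.8 = 44.7 m³/s.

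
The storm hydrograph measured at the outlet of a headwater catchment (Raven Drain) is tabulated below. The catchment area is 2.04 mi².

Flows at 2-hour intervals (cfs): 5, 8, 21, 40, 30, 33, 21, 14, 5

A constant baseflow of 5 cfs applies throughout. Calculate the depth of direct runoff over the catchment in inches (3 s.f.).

d ≈ 0.201 in

Direct runoff: 0.0, 3.0, 16.0, 35.0, 25.0, 28.0, 16.0, 9.0, 0.0 cfs; ΣQ_DR = 132.0 cfs.
V = ΣQ_DR · Δt = 132.0 × 7200 s = 9.504 × 10^5 ft³.
Over A = 2.04 mi², depth = V / A = 0.201 in.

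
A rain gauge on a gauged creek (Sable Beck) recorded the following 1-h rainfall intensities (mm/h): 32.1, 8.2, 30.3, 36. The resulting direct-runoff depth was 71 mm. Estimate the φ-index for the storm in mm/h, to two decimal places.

Only the 3 blocks with intensity above φ contribute runoff: 32.1, 30.3, 36 mm/h.
Σ(I−φ)·Δt = d  ⇒  (32.1+30.3+36 − 3φ)·1 = 71
φ = (98.40 − 71/1) / 3 = 9.13 mm/h.

φ ≈ 9.13 mm/h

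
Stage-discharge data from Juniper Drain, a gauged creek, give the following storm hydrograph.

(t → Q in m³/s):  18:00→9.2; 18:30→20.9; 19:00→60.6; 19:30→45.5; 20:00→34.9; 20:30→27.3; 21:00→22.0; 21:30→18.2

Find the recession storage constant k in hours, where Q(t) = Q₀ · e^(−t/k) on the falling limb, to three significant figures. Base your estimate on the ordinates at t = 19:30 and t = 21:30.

On the falling limb, Q drops from 45.5 to 18.2 m³/s between t = 19:30 and t = 21:30 (Δt = 2 h).
k = −Δt / ln(Q₂/Q₁) = −2 / ln(18.2/45.5) = 2.18 h.

k ≈ 2.18 h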